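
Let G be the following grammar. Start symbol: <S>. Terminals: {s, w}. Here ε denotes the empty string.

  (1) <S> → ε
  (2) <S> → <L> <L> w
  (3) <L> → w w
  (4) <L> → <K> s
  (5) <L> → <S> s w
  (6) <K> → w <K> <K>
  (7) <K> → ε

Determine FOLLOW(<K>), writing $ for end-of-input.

{s, w}

FIRST(<K>): from <K>→w <K> <K> we get {w}; from <K>→ε we get {ε}. So FIRST(<K>) = {ε, w}.
FIRST(<S>): from <S>→ε we get {ε}; from <S>→<L> <L> w we get {s, w}. So FIRST(<S>) = {ε, s, w}.
FIRST(<L>): from <L>→w w we get {w}; from <L>→<K> s we get {s, w}; from <L>→<S> s w we get {s, w}. So FIRST(<L>) = {s, w}.
FOLLOW(<S>) includes $ since <S> is the start symbol.
FOLLOW(<S>): in <L>→<S> s w, <S> is followed by s w with FIRST {s}. Thus FOLLOW(<S>) = {$, s}.
FOLLOW(<L>): in <S>→<L> <L> w (occurrence 1), <L> is followed by <L> w with FIRST {s, w}; in <S>→<L> <L> w (occurrence 2), <L> is followed by w with FIRST {w}. Thus FOLLOW(<L>) = {s, w}.
FOLLOW(<K>): in <L>→<K> s, <K> is followed by s with FIRST {s}; in <K>→w <K> <K> (occurrence 1), <K> is followed by <K> with FIRST {ε, w}; in <K>→w <K> <K> (occurrence 1), the suffix after <K> is nullable (adds nothing new); in <K>→w <K> <K> (occurrence 2), the suffix after <K> is empty (adds nothing new). Thus FOLLOW(<K>) = {s, w}.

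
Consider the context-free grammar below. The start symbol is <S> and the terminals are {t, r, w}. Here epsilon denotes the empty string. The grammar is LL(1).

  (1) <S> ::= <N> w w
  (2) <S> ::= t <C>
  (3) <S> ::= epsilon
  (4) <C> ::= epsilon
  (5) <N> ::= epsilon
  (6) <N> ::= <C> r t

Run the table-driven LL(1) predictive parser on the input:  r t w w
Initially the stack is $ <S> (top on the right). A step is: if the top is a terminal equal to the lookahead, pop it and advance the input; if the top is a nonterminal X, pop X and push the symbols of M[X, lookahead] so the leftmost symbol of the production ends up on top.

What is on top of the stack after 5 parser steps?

w

     Stack          Input      Action
  1  $ <S>          r t w w $  expand <S> ::= <N> w w
  2  $ w w <N>      r t w w $  expand <N> ::= <C> r t
  3  $ w w t r <C>  r t w w $  expand <C> ::= epsilon
  4  $ w w t r      r t w w $  match r
  5  $ w w t        t w w $    match t
Stack after step 5: $ w w (top = w).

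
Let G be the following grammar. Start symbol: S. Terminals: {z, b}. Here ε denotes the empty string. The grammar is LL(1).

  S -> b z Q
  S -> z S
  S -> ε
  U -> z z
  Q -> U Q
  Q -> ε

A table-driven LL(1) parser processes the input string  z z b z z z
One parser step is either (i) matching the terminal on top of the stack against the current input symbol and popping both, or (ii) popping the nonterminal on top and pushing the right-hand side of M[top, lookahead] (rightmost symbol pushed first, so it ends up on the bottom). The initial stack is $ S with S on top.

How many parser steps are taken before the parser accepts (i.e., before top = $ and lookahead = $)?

step 1: stack=$ S  input=z z b z z z $  — expand S -> z S
step 2: stack=$ S z  input=z z b z z z $  — match z
step 3: stack=$ S  input=z b z z z $  — expand S -> z S
step 4: stack=$ S z  input=z b z z z $  — match z
step 5: stack=$ S  input=b z z z $  — expand S -> b z Q
step 6: stack=$ Q z b  input=b z z z $  — match b
step 7: stack=$ Q z  input=z z z $  — match z
step 8: stack=$ Q  input=z z $  — expand Q -> U Q
step 9: stack=$ Q U  input=z z $  — expand U -> z z
step 10: stack=$ Q z z  input=z z $  — match z
step 11: stack=$ Q z  input=z $  — match z
step 12: stack=$ Q  input=$  — expand Q -> ε
Accept reached after 12 steps.

12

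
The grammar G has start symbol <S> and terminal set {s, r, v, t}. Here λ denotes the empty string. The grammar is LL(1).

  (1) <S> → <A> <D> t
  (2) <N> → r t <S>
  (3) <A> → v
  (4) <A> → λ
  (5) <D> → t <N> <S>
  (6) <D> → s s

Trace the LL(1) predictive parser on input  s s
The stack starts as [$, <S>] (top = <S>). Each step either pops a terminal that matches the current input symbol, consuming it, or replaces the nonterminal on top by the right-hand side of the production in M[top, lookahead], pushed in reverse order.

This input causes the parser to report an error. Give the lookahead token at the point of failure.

$

step 1: stack=$ <S>  input=s s $  — expand <S> → <A> <D> t
step 2: stack=$ t <D> <A>  input=s s $  — expand <A> → λ
step 3: stack=$ t <D>  input=s s $  — expand <D> → s s
step 4: stack=$ t s s  input=s s $  — match s
step 5: stack=$ t s  input=s $  — match s
step 6: stack=$ t  input=$  — error: top is terminal t but lookahead is $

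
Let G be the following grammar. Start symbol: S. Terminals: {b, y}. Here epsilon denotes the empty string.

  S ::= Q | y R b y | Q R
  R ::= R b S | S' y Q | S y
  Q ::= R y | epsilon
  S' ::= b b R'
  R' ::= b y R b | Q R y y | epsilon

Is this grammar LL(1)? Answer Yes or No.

FIRST(S) = {epsilon, b, y}
FIRST(R) = {b, y}
FIRST(Q) = {epsilon, b, y}
FIRST(S') = {b}
FIRST(R') = {epsilon, b, y}
FOLLOW(S) = {$, b, y}
FOLLOW(R) = {$, b, y}
FOLLOW(Q) = {$, b, y}
FOLLOW(S') = {y}
FOLLOW(R') = {y}
Cell M[Q, b] receives both Q ::= R y and Q ::= epsilon — the grammar is not LL(1).

No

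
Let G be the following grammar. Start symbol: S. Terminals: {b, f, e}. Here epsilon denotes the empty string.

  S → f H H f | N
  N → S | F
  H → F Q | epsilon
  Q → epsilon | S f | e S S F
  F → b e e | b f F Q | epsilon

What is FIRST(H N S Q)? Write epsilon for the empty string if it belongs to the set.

{epsilon, b, e, f}

FIRST(F): from F→b e e we get {b}; from F→b f F Q we get {b}; from F→epsilon we get {epsilon}. So FIRST(F) = {epsilon, b}.
FIRST(S): from S→f H H f we get {f}; from S→N we get {epsilon, b, f}. So FIRST(S) = {epsilon, b, f}.
FIRST(N): from N→S we get {epsilon, b, f}; from N→F we get {epsilon, b}. So FIRST(N) = {epsilon, b, f}.
FIRST(Q): from Q→epsilon we get {epsilon}; from Q→S f we get {b, f}; from Q→e S S F we get {e}. So FIRST(Q) = {epsilon, b, e, f}.
FIRST(H): from H→F Q we get {epsilon, b, e, f}; from H→epsilon we get {epsilon}. So FIRST(H) = {epsilon, b, e, f}.
FIRST(H N S Q): take FIRST of each symbol in turn, carrying on past any symbol whose FIRST contains epsilon; result {epsilon, b, e, f}.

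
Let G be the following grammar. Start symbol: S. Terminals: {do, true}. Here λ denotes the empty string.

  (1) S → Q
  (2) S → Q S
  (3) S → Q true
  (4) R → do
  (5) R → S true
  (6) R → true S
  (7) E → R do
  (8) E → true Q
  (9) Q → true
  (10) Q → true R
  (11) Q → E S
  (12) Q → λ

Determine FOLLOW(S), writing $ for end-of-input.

{$, do, true}

FIRST(S) = {λ, do, true}  (via Q, Q S, Q true)
FIRST(R) = {do, true}  (via S true)
FIRST(E) = {do, true}  (via R do)
FIRST(Q) = {λ, do, true}  (via E S)
FOLLOW(S) includes $ since S is the start symbol.
FOLLOW(S): in S→Q S, the suffix after S is empty (adds nothing new); in R→S true, S is followed by true with FIRST {true}; in R→true S, the suffix after S is empty, so FOLLOW(S) ⊇ FOLLOW(R) = {$, do, true}; in Q→E S, the suffix after S is empty, so FOLLOW(S) ⊇ FOLLOW(Q) = {$, do, true}. Thus FOLLOW(S) = {$, do, true}.
FOLLOW(R): in E→R do, R is followed by do with FIRST {do}; in Q→true R, the suffix after R is empty, so FOLLOW(R) ⊇ FOLLOW(Q) = {$, do, true}. Thus FOLLOW(R) = {$, do, true}.
FOLLOW(E): in Q→E S, E is followed by S with FIRST {λ, do, true}; in Q→E S, the suffix after E is nullable, so FOLLOW(E) ⊇ FOLLOW(Q) = {$, do, true}. Thus FOLLOW(E) = {$, do, true}.
FOLLOW(Q): in S→Q, the suffix after Q is empty, so FOLLOW(Q) ⊇ FOLLOW(S) = {$, do, true}; in S→Q S, Q is followed by S with FIRST {λ, do, true}; in S→Q S, the suffix after Q is nullable, so FOLLOW(Q) ⊇ FOLLOW(S) = {$, do, true}; in S→Q true, Q is followed by true with FIRST {true}; in E→true Q, the suffix after Q is empty, so FOLLOW(Q) ⊇ FOLLOW(E) = {$, do, true}. Thus FOLLOW(Q) = {$, do, true}.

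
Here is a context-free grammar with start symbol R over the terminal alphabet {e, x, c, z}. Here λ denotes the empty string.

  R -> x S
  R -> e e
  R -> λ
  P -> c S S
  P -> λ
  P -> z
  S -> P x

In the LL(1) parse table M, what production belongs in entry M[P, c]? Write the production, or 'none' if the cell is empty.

P -> c S S

FIRST(R): from R->x S we get {x}; from R->e e we get {e}; from R->λ we get {λ}. So FIRST(R) = {λ, e, x}.
FIRST(P): from P->c S S we get {c}; from P->λ we get {λ}; from P->z we get {z}. So FIRST(P) = {λ, c, z}.
FIRST(S): from S->P x we get {c, x, z}. So FIRST(S) = {c, x, z}.
FOLLOW(R) includes $ since R is the start symbol.
FOLLOW(P): in S->P x, P is followed by x with FIRST {x}. Thus FOLLOW(P) = {x}.
For P -> c S S: FIRST(c S S) = {c}, so it goes in M[P, t] for t ∈ {c}.
For P -> λ: FIRST(λ) = {λ}, so it goes in M[P, t] for t ∈ {}; since λ ∈ FIRST, also for every t ∈ FOLLOW(P) = {x}.
For P -> z: FIRST(z) = {z}, so it goes in M[P, t] for t ∈ {z}.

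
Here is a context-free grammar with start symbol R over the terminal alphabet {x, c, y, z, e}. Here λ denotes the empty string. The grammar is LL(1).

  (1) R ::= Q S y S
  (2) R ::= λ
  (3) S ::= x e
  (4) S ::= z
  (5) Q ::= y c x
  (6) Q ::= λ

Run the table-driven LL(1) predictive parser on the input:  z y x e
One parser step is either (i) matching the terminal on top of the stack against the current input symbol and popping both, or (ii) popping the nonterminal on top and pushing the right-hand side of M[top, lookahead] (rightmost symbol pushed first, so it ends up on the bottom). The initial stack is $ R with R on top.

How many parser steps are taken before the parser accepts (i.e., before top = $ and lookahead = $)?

     Stack      Input      Action
  1  $ R        z y x e $  expand R ::= Q S y S
  2  $ S y S Q  z y x e $  expand Q ::= λ
  3  $ S y S    z y x e $  expand S ::= z
  4  $ S y z    z y x e $  match z
  5  $ S y      y x e $    match y
  6  $ S        x e $      expand S ::= x e
  7  $ e x      x e $      match x
  8  $ e        e $        match e
Accept reached after 8 steps.

8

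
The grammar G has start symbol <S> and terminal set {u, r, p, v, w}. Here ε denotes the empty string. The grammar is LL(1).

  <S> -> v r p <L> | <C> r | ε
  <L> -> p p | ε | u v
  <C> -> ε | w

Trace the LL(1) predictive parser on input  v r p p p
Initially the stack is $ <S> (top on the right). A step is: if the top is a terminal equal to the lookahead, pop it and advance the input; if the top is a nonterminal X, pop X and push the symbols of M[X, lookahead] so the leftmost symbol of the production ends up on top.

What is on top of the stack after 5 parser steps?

p

step 1: stack=$ <S>  input=v r p p p $  — expand <S> -> v r p <L>
step 2: stack=$ <L> p r v  input=v r p p p $  — match v
step 3: stack=$ <L> p r  input=r p p p $  — match r
step 4: stack=$ <L> p  input=p p p $  — match p
step 5: stack=$ <L>  input=p p $  — expand <L> -> p p
Stack after step 5: $ p p (top = p).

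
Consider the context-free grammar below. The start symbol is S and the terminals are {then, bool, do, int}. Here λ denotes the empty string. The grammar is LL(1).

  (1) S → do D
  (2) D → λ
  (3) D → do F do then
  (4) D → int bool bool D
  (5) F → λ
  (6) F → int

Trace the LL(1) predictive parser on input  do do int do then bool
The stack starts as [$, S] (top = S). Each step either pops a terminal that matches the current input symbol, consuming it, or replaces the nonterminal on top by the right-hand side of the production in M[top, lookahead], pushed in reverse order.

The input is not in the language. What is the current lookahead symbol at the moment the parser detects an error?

step 1: stack=$ S  input=do do int do then bool $  — expand S → do D
step 2: stack=$ D do  input=do do int do then bool $  — match do
step 3: stack=$ D  input=do int do then bool $  — expand D → do F do then
step 4: stack=$ then do F do  input=do int do then bool $  — match do
step 5: stack=$ then do F  input=int do then bool $  — expand F → int
step 6: stack=$ then do int  input=int do then bool $  — match int
step 7: stack=$ then do  input=do then bool $  — match do
step 8: stack=$ then  input=then bool $  — match then
step 9: stack=$  input=bool $  — error: stack empty but input remains

bool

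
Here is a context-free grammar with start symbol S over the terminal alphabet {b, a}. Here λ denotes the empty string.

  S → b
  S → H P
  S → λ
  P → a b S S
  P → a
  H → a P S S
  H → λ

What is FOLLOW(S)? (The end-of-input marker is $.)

{$, a, b}

FIRST(P) = {a}
FIRST(H) = {λ, a}
FIRST(S) = {λ, a, b}  (via H P)
FOLLOW(S) includes $ since S is the start symbol.
FOLLOW(H): in S→H P, H is followed by P with FIRST {a}. Thus FOLLOW(H) = {a}.
FOLLOW(S): in P→a b S S (occurrence 1), S is followed by S with FIRST {λ, a, b}; in P→a b S S (occurrence 1), the suffix after S is nullable, so FOLLOW(S) ⊇ FOLLOW(P) = {$, a, b}; in P→a b S S (occurrence 2), the suffix after S is empty, so FOLLOW(S) ⊇ FOLLOW(P) = {$, a, b}; in H→a P S S (occurrence 1), S is followed by S with FIRST {λ, a, b}; in H→a P S S (occurrence 1), the suffix after S is nullable, so FOLLOW(S) ⊇ FOLLOW(H) = {a}; in H→a P S S (occurrence 2), the suffix after S is empty, so FOLLOW(S) ⊇ FOLLOW(H) = {a}. Thus FOLLOW(S) = {$, a, b}.
FOLLOW(P): in S→H P, the suffix after P is empty, so FOLLOW(P) ⊇ FOLLOW(S) = {$, a, b}; in H→a P S S, P is followed by S S with FIRST {λ, a, b}; in H→a P S S, the suffix after P is nullable, so FOLLOW(P) ⊇ FOLLOW(H) = {a}. Thus FOLLOW(P) = {$, a, b}.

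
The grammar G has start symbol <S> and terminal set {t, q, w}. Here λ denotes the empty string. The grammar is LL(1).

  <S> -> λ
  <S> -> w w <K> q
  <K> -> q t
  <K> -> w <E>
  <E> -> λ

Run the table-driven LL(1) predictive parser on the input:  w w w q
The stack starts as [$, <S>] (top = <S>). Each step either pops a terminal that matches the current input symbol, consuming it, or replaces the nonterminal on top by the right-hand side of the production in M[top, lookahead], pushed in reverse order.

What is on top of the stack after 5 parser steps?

<E>

     Stack        Input      Action
  1  $ <S>        w w w q $  expand <S> -> w w <K> q
  2  $ q <K> w w  w w w q $  match w
  3  $ q <K> w    w w q $    match w
  4  $ q <K>      w q $      expand <K> -> w <E>
  5  $ q <E> w    w q $      match w
Stack after step 5: $ q <E> (top = <E>).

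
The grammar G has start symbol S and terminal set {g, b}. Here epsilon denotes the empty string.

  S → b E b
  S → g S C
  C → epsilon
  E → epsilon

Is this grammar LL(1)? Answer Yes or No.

FIRST(S) = {b, g}
FIRST(C) = {epsilon}
FIRST(E) = {epsilon}
FOLLOW(S) = {$}
FOLLOW(C) = {$}
FOLLOW(E) = {b}
Each cell of M receives at most one production.

Yes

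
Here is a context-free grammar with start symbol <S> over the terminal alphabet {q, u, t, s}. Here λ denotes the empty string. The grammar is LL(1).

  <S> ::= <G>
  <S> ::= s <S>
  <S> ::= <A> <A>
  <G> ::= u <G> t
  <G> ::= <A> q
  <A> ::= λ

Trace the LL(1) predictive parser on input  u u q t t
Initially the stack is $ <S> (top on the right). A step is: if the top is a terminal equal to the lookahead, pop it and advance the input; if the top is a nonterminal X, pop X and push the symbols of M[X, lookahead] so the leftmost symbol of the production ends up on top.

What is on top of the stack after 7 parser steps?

q

     Stack        Input        Action
  1  $ <S>        u u q t t $  expand <S> ::= <G>
  2  $ <G>        u u q t t $  expand <G> ::= u <G> t
  3  $ t <G> u    u u q t t $  match u
  4  $ t <G>      u q t t $    expand <G> ::= u <G> t
  5  $ t t <G> u  u q t t $    match u
  6  $ t t <G>    q t t $      expand <G> ::= <A> q
  7  $ t t q <A>  q t t $      expand <A> ::= λ
Stack after step 7: $ t t q (top = q).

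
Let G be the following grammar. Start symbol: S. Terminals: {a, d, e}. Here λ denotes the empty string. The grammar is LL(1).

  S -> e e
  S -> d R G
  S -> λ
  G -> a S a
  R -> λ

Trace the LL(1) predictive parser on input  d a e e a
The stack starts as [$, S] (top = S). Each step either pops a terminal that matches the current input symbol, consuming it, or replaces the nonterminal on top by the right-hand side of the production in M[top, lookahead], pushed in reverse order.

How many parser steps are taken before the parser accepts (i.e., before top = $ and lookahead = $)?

step 1: stack=$ S  input=d a e e a $  — expand S -> d R G
step 2: stack=$ G R d  input=d a e e a $  — match d
step 3: stack=$ G R  input=a e e a $  — expand R -> λ
step 4: stack=$ G  input=a e e a $  — expand G -> a S a
step 5: stack=$ a S a  input=a e e a $  — match a
step 6: stack=$ a S  input=e e a $  — expand S -> e e
step 7: stack=$ a e e  input=e e a $  — match e
step 8: stack=$ a e  input=e a $  — match e
step 9: stack=$ a  input=a $  — match a
Accept reached after 9 steps.

9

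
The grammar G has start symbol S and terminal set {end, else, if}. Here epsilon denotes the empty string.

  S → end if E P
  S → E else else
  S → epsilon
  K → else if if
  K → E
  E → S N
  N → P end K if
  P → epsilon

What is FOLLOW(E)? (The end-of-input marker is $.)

{$, else, end, if}

FIRST(P) = {epsilon}
FIRST(N) = {end}  (via P end K if)
FIRST(S) = {epsilon, end}  (via E else else)
FIRST(E) = {end}  (via S N)
FIRST(K) = {else, end}  (via E)
FOLLOW(S) includes $ since S is the start symbol.
FOLLOW(S): in E→S N, S is followed by N with FIRST {end}. Thus FOLLOW(S) = {$, end}.
FOLLOW(K): in N→P end K if, K is followed by if with FIRST {if}. Thus FOLLOW(K) = {if}.
FOLLOW(E): in S→end if E P, E is followed by P with FIRST {epsilon}; in S→end if E P, the suffix after E is nullable, so FOLLOW(E) ⊇ FOLLOW(S) = {$, end}; in S→E else else, E is followed by else else with FIRST {else}; in K→E, the suffix after E is empty, so FOLLOW(E) ⊇ FOLLOW(K) = {if}. Thus FOLLOW(E) = {$, else, end, if}.
FOLLOW(N): in E→S N, the suffix after N is empty, so FOLLOW(N) ⊇ FOLLOW(E) = {$, else, end, if}. Thus FOLLOW(N) = {$, else, end, if}.
FOLLOW(P): in S→end if E P, the suffix after P is empty, so FOLLOW(P) ⊇ FOLLOW(S) = {$, end}; in N→P end K if, P is followed by end K if with FIRST {end}. Thus FOLLOW(P) = {$, end}.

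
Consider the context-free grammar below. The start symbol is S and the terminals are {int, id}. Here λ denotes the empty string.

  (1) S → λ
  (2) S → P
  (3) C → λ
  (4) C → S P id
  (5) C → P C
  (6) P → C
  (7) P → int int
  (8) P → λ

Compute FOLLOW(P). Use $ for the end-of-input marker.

FIRST(S) = {λ, id, int}  (via P)
FIRST(C) = {λ, id, int}  (via S P id, P C)
FIRST(P) = {λ, id, int}  (via C)
FOLLOW(S) includes $ since S is the start symbol.
FOLLOW(S): in C→S P id, S is followed by P id with FIRST {id, int}. Thus FOLLOW(S) = {$, id, int}.
FOLLOW(C): in C→P C, the suffix after C is empty (adds nothing new); in P→C, the suffix after C is empty, so FOLLOW(C) ⊇ FOLLOW(P) = {$, id, int}. Thus FOLLOW(C) = {$, id, int}.
FOLLOW(P): in S→P, the suffix after P is empty, so FOLLOW(P) ⊇ FOLLOW(S) = {$, id, int}; in C→S P id, P is followed by id with FIRST {id}; in C→P C, P is followed by C with FIRST {λ, id, int}; in C→P C, the suffix after P is nullable, so FOLLOW(P) ⊇ FOLLOW(C) = {$, id, int}. Thus FOLLOW(P) = {$, id, int}.

{$, id, int}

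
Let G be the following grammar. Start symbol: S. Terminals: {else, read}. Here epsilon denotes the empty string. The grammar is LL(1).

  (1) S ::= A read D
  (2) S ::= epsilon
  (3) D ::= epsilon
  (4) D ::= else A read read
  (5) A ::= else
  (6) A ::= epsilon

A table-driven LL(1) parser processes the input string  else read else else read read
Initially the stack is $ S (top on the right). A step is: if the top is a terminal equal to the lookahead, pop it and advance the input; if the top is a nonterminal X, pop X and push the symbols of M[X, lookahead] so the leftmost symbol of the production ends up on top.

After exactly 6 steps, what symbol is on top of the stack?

A

step 1: stack=$ S  input=else read else else read read $  — expand S ::= A read D
step 2: stack=$ D read A  input=else read else else read read $  — expand A ::= else
step 3: stack=$ D read else  input=else read else else read read $  — match else
step 4: stack=$ D read  input=read else else read read $  — match read
step 5: stack=$ D  input=else else read read $  — expand D ::= else A read read
step 6: stack=$ read read A else  input=else else read read $  — match else
Stack after step 6: $ read read A (top = A).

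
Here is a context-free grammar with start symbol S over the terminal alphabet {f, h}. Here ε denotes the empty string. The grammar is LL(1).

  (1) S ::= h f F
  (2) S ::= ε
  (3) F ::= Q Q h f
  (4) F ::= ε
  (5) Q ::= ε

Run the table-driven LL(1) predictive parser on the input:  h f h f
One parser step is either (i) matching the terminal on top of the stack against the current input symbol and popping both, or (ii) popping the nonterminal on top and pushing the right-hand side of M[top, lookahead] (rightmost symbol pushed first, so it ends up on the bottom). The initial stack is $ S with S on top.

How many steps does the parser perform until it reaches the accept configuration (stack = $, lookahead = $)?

8

     Stack      Input      Action
  1  $ S        h f h f $  expand S ::= h f F
  2  $ F f h    h f h f $  match h
  3  $ F f      f h f $    match f
  4  $ F        h f $      expand F ::= Q Q h f
  5  $ f h Q Q  h f $      expand Q ::= ε
  6  $ f h Q    h f $      expand Q ::= ε
  7  $ f h      h f $      match h
  8  $ f        f $        match f
Accept reached after 8 steps.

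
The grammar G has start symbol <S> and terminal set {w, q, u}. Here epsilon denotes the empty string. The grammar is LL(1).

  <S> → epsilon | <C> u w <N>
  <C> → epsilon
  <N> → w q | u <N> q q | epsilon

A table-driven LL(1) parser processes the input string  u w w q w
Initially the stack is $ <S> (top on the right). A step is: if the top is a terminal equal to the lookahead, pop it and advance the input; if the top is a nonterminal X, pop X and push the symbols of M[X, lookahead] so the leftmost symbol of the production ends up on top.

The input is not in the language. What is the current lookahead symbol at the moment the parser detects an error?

     Stack          Input        Action
  1  $ <S>          u w w q w $  expand <S> → <C> u w <N>
  2  $ <N> w u <C>  u w w q w $  expand <C> → epsilon
  3  $ <N> w u      u w w q w $  match u
  4  $ <N> w        w w q w $    match w
  5  $ <N>          w q w $      expand <N> → w q
  6  $ q w          w q w $      match w
  7  $ q            q w $        match q
  8  $              w $          error: stack empty but input remains

w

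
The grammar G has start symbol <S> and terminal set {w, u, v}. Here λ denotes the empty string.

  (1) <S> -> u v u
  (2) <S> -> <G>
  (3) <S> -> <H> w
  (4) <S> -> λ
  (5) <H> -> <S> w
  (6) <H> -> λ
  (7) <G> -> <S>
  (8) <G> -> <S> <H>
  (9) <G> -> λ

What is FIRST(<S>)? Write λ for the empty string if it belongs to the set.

FIRST(<S>): from <S>->u v u we get {u}; from <S>-><G> we get {λ, u, w}; from <S>-><H> w we get {u, w}; from <S>->λ we get {λ}. So FIRST(<S>) = {λ, u, w}.
FIRST(<H>): from <H>-><S> w we get {u, w}; from <H>->λ we get {λ}. So FIRST(<H>) = {λ, u, w}.
FIRST(<G>): from <G>-><S> we get {λ, u, w}; from <G>-><S> <H> we get {λ, u, w}; from <G>->λ we get {λ}. So FIRST(<G>) = {λ, u, w}.

{λ, u, w}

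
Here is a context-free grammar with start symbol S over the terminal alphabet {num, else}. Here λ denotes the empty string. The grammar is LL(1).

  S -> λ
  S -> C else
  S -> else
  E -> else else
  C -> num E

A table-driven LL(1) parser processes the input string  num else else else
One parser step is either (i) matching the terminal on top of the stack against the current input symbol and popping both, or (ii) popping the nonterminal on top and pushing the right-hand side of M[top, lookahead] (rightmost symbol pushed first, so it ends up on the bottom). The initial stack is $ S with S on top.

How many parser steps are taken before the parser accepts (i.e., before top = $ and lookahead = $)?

7

     Stack             Input                 Action
  1  $ S               num else else else $  expand S -> C else
  2  $ else C          num else else else $  expand C -> num E
  3  $ else E num      num else else else $  match num
  4  $ else E          else else else $      expand E -> else else
  5  $ else else else  else else else $      match else
  6  $ else else       else else $           match else
  7  $ else            else $                match else
Accept reached after 7 steps.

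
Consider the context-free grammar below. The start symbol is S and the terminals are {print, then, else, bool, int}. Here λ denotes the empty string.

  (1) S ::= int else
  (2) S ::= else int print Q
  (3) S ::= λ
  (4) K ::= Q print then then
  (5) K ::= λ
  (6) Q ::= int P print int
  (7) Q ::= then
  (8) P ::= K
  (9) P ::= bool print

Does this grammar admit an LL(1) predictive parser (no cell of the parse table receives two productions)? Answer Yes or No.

Yes

FIRST(S) = {λ, else, int}
FIRST(K) = {λ, int, then}
FIRST(Q) = {int, then}
FIRST(P) = {λ, bool, int, then}
FOLLOW(S) = {$}
FOLLOW(K) = {print}
FOLLOW(Q) = {$, print}
FOLLOW(P) = {print}
Each cell of M receives at most one production.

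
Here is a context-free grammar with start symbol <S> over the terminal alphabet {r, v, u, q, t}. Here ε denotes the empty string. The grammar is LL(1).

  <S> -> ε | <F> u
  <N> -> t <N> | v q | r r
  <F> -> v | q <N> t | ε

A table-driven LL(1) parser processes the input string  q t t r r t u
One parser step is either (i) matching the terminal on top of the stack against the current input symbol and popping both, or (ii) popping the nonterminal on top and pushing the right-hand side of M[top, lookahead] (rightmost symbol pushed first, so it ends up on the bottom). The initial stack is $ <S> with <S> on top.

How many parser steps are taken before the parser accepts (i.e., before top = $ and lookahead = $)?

      Stack        Input            Action
   1  $ <S>        q t t r r t u $  expand <S> -> <F> u
   2  $ u <F>      q t t r r t u $  expand <F> -> q <N> t
   3  $ u t <N> q  q t t r r t u $  match q
   4  $ u t <N>    t t r r t u $    expand <N> -> t <N>
   5  $ u t <N> t  t t r r t u $    match t
   6  $ u t <N>    t r r t u $      expand <N> -> t <N>
   7  $ u t <N> t  t r r t u $      match t
   8  $ u t <N>    r r t u $        expand <N> -> r r
   9  $ u t r r    r r t u $        match r
  10  $ u t r      r t u $          match r
  11  $ u t        t u $            match t
  12  $ u          u $              match u
Accept reached after 12 steps.

12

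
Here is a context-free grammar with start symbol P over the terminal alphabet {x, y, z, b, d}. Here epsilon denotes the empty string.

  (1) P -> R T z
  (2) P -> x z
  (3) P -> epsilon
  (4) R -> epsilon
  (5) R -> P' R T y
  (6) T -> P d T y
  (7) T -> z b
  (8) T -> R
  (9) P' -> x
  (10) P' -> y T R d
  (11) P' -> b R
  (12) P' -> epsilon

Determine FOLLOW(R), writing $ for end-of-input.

{b, d, x, y, z}

FIRST(P'): from P'->x we get {x}; from P'->y T R d we get {y}; from P'->b R we get {b}; from P'->epsilon we get {epsilon}. So FIRST(P') = {epsilon, b, x, y}.
FIRST(P): from P->R T z we get {b, d, x, y, z}; from P->x z we get {x}; from P->epsilon we get {epsilon}. So FIRST(P) = {epsilon, b, d, x, y, z}.
FIRST(R): from R->epsilon we get {epsilon}; from R->P' R T y we get {b, d, x, y, z}. So FIRST(R) = {epsilon, b, d, x, y, z}.
FIRST(T): from T->P d T y we get {b, d, x, y, z}; from T->z b we get {z}; from T->R we get {epsilon, b, d, x, y, z}. So FIRST(T) = {epsilon, b, d, x, y, z}.
FOLLOW(P) includes $ since P is the start symbol.
FOLLOW(P): in T->P d T y, P is followed by d T y with FIRST {d}. Thus FOLLOW(P) = {$, d}.
FOLLOW(T): in P->R T z, T is followed by z with FIRST {z}; in R->P' R T y, T is followed by y with FIRST {y}; in T->P d T y, T is followed by y with FIRST {y}; in P'->y T R d, T is followed by R d with FIRST {b, d, x, y, z}. Thus FOLLOW(T) = {b, d, x, y, z}.
FOLLOW(P'): in R->P' R T y, P' is followed by R T y with FIRST {b, d, x, y, z}. Thus FOLLOW(P') = {b, d, x, y, z}.
FOLLOW(R): in P->R T z, R is followed by T z with FIRST {b, d, x, y, z}; in R->P' R T y, R is followed by T y with FIRST {b, d, x, y, z}; in T->R, the suffix after R is empty, so FOLLOW(R) ⊇ FOLLOW(T) = {b, d, x, y, z}; in P'->y T R d, R is followed by d with FIRST {d}; in P'->b R, the suffix after R is empty, so FOLLOW(R) ⊇ FOLLOW(P') = {b, d, x, y, z}. Thus FOLLOW(R) = {b, d, x, y, z}.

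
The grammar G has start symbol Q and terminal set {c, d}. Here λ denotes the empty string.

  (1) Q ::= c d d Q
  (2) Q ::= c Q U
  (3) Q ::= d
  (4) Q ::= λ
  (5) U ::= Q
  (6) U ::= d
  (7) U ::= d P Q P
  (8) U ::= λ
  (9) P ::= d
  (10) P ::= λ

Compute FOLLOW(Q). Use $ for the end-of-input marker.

{$, c, d}

FIRST(Q) = {λ, c, d}
FIRST(P) = {λ, d}
FIRST(U) = {λ, c, d}  (via Q)
FOLLOW(Q) includes $ since Q is the start symbol.
FOLLOW(Q): in Q::=c d d Q, the suffix after Q is empty (adds nothing new); in Q::=c Q U, Q is followed by U with FIRST {λ, c, d}; in Q::=c Q U, the suffix after Q is nullable (adds nothing new); in U::=Q, the suffix after Q is empty, so FOLLOW(Q) ⊇ FOLLOW(U) = {$, c, d}; in U::=d P Q P, Q is followed by P with FIRST {λ, d}; in U::=d P Q P, the suffix after Q is nullable, so FOLLOW(Q) ⊇ FOLLOW(U) = {$, c, d}. Thus FOLLOW(Q) = {$, c, d}.
FOLLOW(U): in Q::=c Q U, the suffix after U is empty, so FOLLOW(U) ⊇ FOLLOW(Q) = {$, c, d}. Thus FOLLOW(U) = {$, c, d}.
FOLLOW(P): in U::=d P Q P (occurrence 1), P is followed by Q P with FIRST {λ, c, d}; in U::=d P Q P (occurrence 1), the suffix after P is nullable, so FOLLOW(P) ⊇ FOLLOW(U) = {$, c, d}; in U::=d P Q P (occurrence 2), the suffix after P is empty, so FOLLOW(P) ⊇ FOLLOW(U) = {$, c, d}. Thus FOLLOW(P) = {$, c, d}.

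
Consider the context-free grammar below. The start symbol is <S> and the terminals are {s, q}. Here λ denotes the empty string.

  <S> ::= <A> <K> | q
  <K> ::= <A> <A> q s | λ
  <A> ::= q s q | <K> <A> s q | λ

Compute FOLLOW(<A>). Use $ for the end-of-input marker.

{$, q, s}

FIRST(<S>): from <S>::=<A> <K> we get {λ, q, s}; from <S>::=q we get {q}. So FIRST(<S>) = {λ, q, s}.
FIRST(<K>): from <K>::=<A> <A> q s we get {q, s}; from <K>::=λ we get {λ}. So FIRST(<K>) = {λ, q, s}.
FIRST(<A>): from <A>::=q s q we get {q}; from <A>::=<K> <A> s q we get {q, s}; from <A>::=λ we get {λ}. So FIRST(<A>) = {λ, q, s}.
FOLLOW(<S>) includes $ since <S> is the start symbol.
FOLLOW(<S>): <S> appears on no right-hand side. Thus FOLLOW(<S>) = {$}.
FOLLOW(<K>): in <S>::=<A> <K>, the suffix after <K> is empty, so FOLLOW(<K>) ⊇ FOLLOW(<S>) = {$}; in <A>::=<K> <A> s q, <K> is followed by <A> s q with FIRST {q, s}. Thus FOLLOW(<K>) = {$, q, s}.
FOLLOW(<A>): in <S>::=<A> <K>, <A> is followed by <K> with FIRST {λ, q, s}; in <S>::=<A> <K>, the suffix after <A> is nullable, so FOLLOW(<A>) ⊇ FOLLOW(<S>) = {$}; in <K>::=<A> <A> q s (occurrence 1), <A> is followed by <A> q s with FIRST {q, s}; in <K>::=<A> <A> q s (occurrence 2), <A> is followed by q s with FIRST {q}; in <A>::=<K> <A> s q, <A> is followed by s q with FIRST {s}. Thus FOLLOW(<A>) = {$, q, s}.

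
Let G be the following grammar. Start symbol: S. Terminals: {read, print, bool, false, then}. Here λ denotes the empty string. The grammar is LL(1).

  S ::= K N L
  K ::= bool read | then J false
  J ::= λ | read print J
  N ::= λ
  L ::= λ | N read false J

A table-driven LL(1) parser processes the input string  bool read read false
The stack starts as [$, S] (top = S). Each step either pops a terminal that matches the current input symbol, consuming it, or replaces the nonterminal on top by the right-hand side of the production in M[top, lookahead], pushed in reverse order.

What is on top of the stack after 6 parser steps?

N

step 1: stack=$ S  input=bool read read false $  — expand S ::= K N L
step 2: stack=$ L N K  input=bool read read false $  — expand K ::= bool read
step 3: stack=$ L N read bool  input=bool read read false $  — match bool
step 4: stack=$ L N read  input=read read false $  — match read
step 5: stack=$ L N  input=read false $  — expand N ::= λ
step 6: stack=$ L  input=read false $  — expand L ::= N read false J
Stack after step 6: $ J false read N (top = N).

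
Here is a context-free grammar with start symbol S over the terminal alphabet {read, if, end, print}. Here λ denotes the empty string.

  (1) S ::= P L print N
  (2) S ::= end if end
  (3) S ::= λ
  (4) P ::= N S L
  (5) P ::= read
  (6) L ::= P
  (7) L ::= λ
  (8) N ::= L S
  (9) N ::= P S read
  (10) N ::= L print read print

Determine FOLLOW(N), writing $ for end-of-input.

FIRST(S): from S::=P L print N we get {end, print, read}; from S::=end if end we get {end}; from S::=λ we get {λ}. So FIRST(S) = {λ, end, print, read}.
FIRST(P): from P::=N S L we get {λ, end, print, read}; from P::=read we get {read}. So FIRST(P) = {λ, end, print, read}.
FIRST(L): from L::=P we get {λ, end, print, read}; from L::=λ we get {λ}. So FIRST(L) = {λ, end, print, read}.
FIRST(N): from N::=L S we get {λ, end, print, read}; from N::=P S read we get {end, print, read}; from N::=L print read print we get {end, print, read}. So FIRST(N) = {λ, end, print, read}.
FOLLOW(S) includes $ since S is the start symbol.
FOLLOW(S): in P::=N S L, S is followed by L with FIRST {λ, end, print, read}; in P::=N S L, the suffix after S is nullable, so FOLLOW(S) ⊇ FOLLOW(P) = {$, end, print, read}; in N::=L S, the suffix after S is empty, so FOLLOW(S) ⊇ FOLLOW(N) = {$, end, print, read}; in N::=P S read, S is followed by read with FIRST {read}. Thus FOLLOW(S) = {$, end, print, read}.
FOLLOW(P): in S::=P L print N, P is followed by L print N with FIRST {end, print, read}; in L::=P, the suffix after P is empty, so FOLLOW(P) ⊇ FOLLOW(L) = {$, end, print, read}; in N::=P S read, P is followed by S read with FIRST {end, print, read}. Thus FOLLOW(P) = {$, end, print, read}.
FOLLOW(N): in S::=P L print N, the suffix after N is empty, so FOLLOW(N) ⊇ FOLLOW(S) = {$, end, print, read}; in P::=N S L, N is followed by S L with FIRST {λ, end, print, read}; in P::=N S L, the suffix after N is nullable, so FOLLOW(N) ⊇ FOLLOW(P) = {$, end, print, read}. Thus FOLLOW(N) = {$, end, print, read}.
FOLLOW(L): in S::=P L print N, L is followed by print N with FIRST {print}; in P::=N S L, the suffix after L is empty, so FOLLOW(L) ⊇ FOLLOW(P) = {$, end, print, read}; in N::=L S, L is followed by S with FIRST {λ, end, print, read}; in N::=L S, the suffix after L is nullable, so FOLLOW(L) ⊇ FOLLOW(N) = {$, end, print, read}; in N::=L print read print, L is followed by print read print with FIRST {print}. Thus FOLLOW(L) = {$, end, print, read}.

{$, end, print, read}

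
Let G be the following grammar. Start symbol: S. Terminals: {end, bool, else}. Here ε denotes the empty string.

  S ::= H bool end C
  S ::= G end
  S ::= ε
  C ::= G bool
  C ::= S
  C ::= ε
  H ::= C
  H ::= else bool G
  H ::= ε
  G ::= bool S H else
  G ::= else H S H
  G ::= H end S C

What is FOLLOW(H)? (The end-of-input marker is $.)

FIRST(S) = {ε, bool, else, end}  (via H bool end C, G end)
FIRST(C) = {ε, bool, else, end}  (via G bool, S)
FIRST(H) = {ε, bool, else, end}  (via C)
FIRST(G) = {bool, else, end}  (via H end S C)
FOLLOW(S) includes $ since S is the start symbol.
FOLLOW(S): in C::=S, the suffix after S is empty, so FOLLOW(S) ⊇ FOLLOW(C) = {$, bool, else, end}; in G::=bool S H else, S is followed by H else with FIRST {bool, else, end}; in G::=else H S H, S is followed by H with FIRST {ε, bool, else, end}; in G::=else H S H, the suffix after S is nullable, so FOLLOW(S) ⊇ FOLLOW(G) = {bool, else, end}; in G::=H end S C, S is followed by C with FIRST {ε, bool, else, end}; in G::=H end S C, the suffix after S is nullable, so FOLLOW(S) ⊇ FOLLOW(G) = {bool, else, end}. Thus FOLLOW(S) = {$, bool, else, end}.
FOLLOW(C): in S::=H bool end C, the suffix after C is empty, so FOLLOW(C) ⊇ FOLLOW(S) = {$, bool, else, end}; in H::=C, the suffix after C is empty, so FOLLOW(C) ⊇ FOLLOW(H) = {bool, else, end}; in G::=H end S C, the suffix after C is empty, so FOLLOW(C) ⊇ FOLLOW(G) = {bool, else, end}. Thus FOLLOW(C) = {$, bool, else, end}.
FOLLOW(H): in S::=H bool end C, H is followed by bool end C with FIRST {bool}; in G::=bool S H else, H is followed by else with FIRST {else}; in G::=else H S H (occurrence 1), H is followed by S H with FIRST {ε, bool, else, end}; in G::=else H S H (occurrence 1), the suffix after H is nullable, so FOLLOW(H) ⊇ FOLLOW(G) = {bool, else, end}; in G::=else H S H (occurrence 2), the suffix after H is empty, so FOLLOW(H) ⊇ FOLLOW(G) = {bool, else, end}; in G::=H end S C, H is followed by end S C with FIRST {end}. Thus FOLLOW(H) = {bool, else, end}.
FOLLOW(G): in S::=G end, G is followed by end with FIRST {end}; in C::=G bool, G is followed by bool with FIRST {bool}; in H::=else bool G, the suffix after G is empty, so FOLLOW(G) ⊇ FOLLOW(H) = {bool, else, end}. Thus FOLLOW(G) = {bool, else, end}.

{bool, else, end}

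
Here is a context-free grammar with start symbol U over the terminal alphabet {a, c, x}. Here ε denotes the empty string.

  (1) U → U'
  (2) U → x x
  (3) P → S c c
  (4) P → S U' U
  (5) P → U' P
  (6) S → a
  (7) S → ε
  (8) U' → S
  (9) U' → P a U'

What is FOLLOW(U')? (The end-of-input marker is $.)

{$, a, c, x}

FIRST(S) = {ε, a}
FIRST(U) = {ε, a, c, x}  (via U')
FIRST(P) = {ε, a, c, x}  (via S c c, S U' U, U' P)
FIRST(U') = {ε, a, c, x}  (via S, P a U')
FOLLOW(U) includes $ since U is the start symbol.
FOLLOW(P): in P→U' P, the suffix after P is empty (adds nothing new); in U'→P a U', P is followed by a U' with FIRST {a}. Thus FOLLOW(P) = {a}.
FOLLOW(U): in P→S U' U, the suffix after U is empty, so FOLLOW(U) ⊇ FOLLOW(P) = {a}. Thus FOLLOW(U) = {$, a}.
FOLLOW(U'): in U→U', the suffix after U' is empty, so FOLLOW(U') ⊇ FOLLOW(U) = {$, a}; in P→S U' U, U' is followed by U with FIRST {ε, a, c, x}; in P→S U' U, the suffix after U' is nullable, so FOLLOW(U') ⊇ FOLLOW(P) = {a}; in P→U' P, U' is followed by P with FIRST {ε, a, c, x}; in P→U' P, the suffix after U' is nullable, so FOLLOW(U') ⊇ FOLLOW(P) = {a}; in U'→P a U', the suffix after U' is empty (adds nothing new). Thus FOLLOW(U') = {$, a, c, x}.
FOLLOW(S): in P→S c c, S is followed by c c with FIRST {c}; in P→S U' U, S is followed by U' U with FIRST {ε, a, c, x}; in P→S U' U, the suffix after S is nullable, so FOLLOW(S) ⊇ FOLLOW(P) = {a}; in U'→S, the suffix after S is empty, so FOLLOW(S) ⊇ FOLLOW(U') = {$, a, c, x}. Thus FOLLOW(S) = {$, a, c, x}.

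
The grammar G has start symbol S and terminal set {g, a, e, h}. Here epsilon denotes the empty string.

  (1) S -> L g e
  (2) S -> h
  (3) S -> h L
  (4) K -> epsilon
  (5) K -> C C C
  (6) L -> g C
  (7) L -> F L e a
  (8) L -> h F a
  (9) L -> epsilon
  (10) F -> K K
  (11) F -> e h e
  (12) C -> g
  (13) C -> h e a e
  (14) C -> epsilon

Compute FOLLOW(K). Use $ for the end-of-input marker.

FIRST(C): from C->g we get {g}; from C->h e a e we get {h}; from C->epsilon we get {epsilon}. So FIRST(C) = {epsilon, g, h}.
FIRST(K): from K->epsilon we get {epsilon}; from K->C C C we get {epsilon, g, h}. So FIRST(K) = {epsilon, g, h}.
FIRST(F): from F->K K we get {epsilon, g, h}; from F->e h e we get {e}. So FIRST(F) = {epsilon, e, g, h}.
FIRST(L): from L->g C we get {g}; from L->F L e a we get {e, g, h}; from L->h F a we get {h}; from L->epsilon we get {epsilon}. So FIRST(L) = {epsilon, e, g, h}.
FIRST(S): from S->L g e we get {e, g, h}; from S->h we get {h}; from S->h L we get {h}. So FIRST(S) = {e, g, h}.
FOLLOW(S) includes $ since S is the start symbol.
FOLLOW(S): S appears on no right-hand side. Thus FOLLOW(S) = {$}.
FOLLOW(L): in S->L g e, L is followed by g e with FIRST {g}; in S->h L, the suffix after L is empty, so FOLLOW(L) ⊇ FOLLOW(S) = {$}; in L->F L e a, L is followed by e a with FIRST {e}. Thus FOLLOW(L) = {$, e, g}.
FOLLOW(F): in L->F L e a, F is followed by L e a with FIRST {e, g, h}; in L->h F a, F is followed by a with FIRST {a}. Thus FOLLOW(F) = {a, e, g, h}.
FOLLOW(K): in F->K K (occurrence 1), K is followed by K with FIRST {epsilon, g, h}; in F->K K (occurrence 1), the suffix after K is nullable, so FOLLOW(K) ⊇ FOLLOW(F) = {a, e, g, h}; in F->K K (occurrence 2), the suffix after K is empty, so FOLLOW(K) ⊇ FOLLOW(F) = {a, e, g, h}. Thus FOLLOW(K) = {a, e, g, h}.
FOLLOW(C): in K->C C C (occurrence 1), C is followed by C C with FIRST {epsilon, g, h}; in K->C C C (occurrence 1), the suffix after C is nullable, so FOLLOW(C) ⊇ FOLLOW(K) = {a, e, g, h}; in K->C C C (occurrence 2), C is followed by C with FIRST {epsilon, g, h}; in K->C C C (occurrence 2), the suffix after C is nullable, so FOLLOW(C) ⊇ FOLLOW(K) = {a, e, g, h}; in K->C C C (occurrence 3), the suffix after C is empty, so FOLLOW(C) ⊇ FOLLOW(K) = {a, e, g, h}; in L->g C, the suffix after C is empty, so FOLLOW(C) ⊇ FOLLOW(L) = {$, e, g}. Thus FOLLOW(C) = {$, a, e, g, h}.

{a, e, g, h}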